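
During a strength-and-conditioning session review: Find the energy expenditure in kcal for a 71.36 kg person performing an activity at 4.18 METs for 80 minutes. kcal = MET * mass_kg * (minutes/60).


kcal = MET * mass * time_hr
Convert time: 80 min = 1.3333 hr
kcal = 4.18 * 71.36 * 1.3333
kcal = 397.7131 kcal

397.7131 kcal


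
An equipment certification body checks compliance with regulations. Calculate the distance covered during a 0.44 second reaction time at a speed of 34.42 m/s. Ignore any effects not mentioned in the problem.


d = v * t
d = 34.42 * 0.44
d = 15.1448 m

15.1448 m


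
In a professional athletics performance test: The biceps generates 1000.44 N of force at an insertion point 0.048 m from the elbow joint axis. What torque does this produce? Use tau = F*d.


tau = F * d
tau = 1000.44 * 0.048
tau = 48.0211 N*m

48.0211 N*m


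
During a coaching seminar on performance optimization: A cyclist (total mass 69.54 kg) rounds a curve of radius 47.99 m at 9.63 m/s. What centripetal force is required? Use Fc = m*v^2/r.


Fc = m * v^2 / r
v^2 = 9.63^2 = 92.7369
Fc = 69.54 * 92.7369 / 47.99
Fc = 6448.924 / 47.99 = 134.3806 N

134.3806 N


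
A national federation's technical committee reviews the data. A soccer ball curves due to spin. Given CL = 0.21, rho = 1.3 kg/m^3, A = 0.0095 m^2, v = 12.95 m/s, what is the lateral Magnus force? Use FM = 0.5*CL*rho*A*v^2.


FM = 0.5 * CL * rho * A * v^2
FM = 0.5 * 0.21 * 1.3 * 0.0095 * 12.95^2
v^2 = 167.7025
FM = 0.5 * 0.21 * 1.3 * 0.0095 * 167.7025 = 0.2175 N

0.2175 N


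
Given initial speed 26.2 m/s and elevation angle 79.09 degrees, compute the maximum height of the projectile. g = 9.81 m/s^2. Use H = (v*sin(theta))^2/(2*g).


H = (v*sin(theta))^2 / (2*g)
vy = v*sin(theta) = 26.2 * sin(79.09 deg) = 25.7265 m/s
H = vy^2 / (2*g) = 661.8504 / (2*9.81)
H = 661.8504 / 19.62 = 33.7335 m

33.7335 m


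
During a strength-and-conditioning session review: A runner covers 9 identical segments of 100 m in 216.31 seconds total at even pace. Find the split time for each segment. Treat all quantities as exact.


Split time = total_time / n_laps = 216.31 / 9
Split time = 24.0344 s per lap

24.0344 s


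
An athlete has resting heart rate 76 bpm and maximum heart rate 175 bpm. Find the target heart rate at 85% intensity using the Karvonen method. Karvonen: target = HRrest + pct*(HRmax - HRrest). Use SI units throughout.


Target = HRrest + pct*(HRmax - HRrest)
Heart rate reserve = HRmax - HRrest = 175 - 76 = 99 bpm
Fraction = 85% = 0.85
Target = 76 + 0.85 * 99
Target = 76 + 84.15 = 160.15 bpm

160.15 bpm


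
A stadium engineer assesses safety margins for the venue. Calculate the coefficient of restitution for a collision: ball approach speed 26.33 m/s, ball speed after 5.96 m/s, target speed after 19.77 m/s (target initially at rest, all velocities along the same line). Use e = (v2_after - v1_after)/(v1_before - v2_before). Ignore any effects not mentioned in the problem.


e = (v2_after - v1_after) / (v1_before - v2_before)
Numerator = 19.77 - 5.96 = 13.81
Denominator = 26.33 - 0 = 26.33
e = 13.81 / 26.33 = 0.5245

0.5245


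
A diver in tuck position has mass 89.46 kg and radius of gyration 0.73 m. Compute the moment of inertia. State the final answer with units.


I = m * k^2
I = 89.46 * 0.73^2
I = 89.46 * 0.5329 = 47.6732 kg*m^2

47.6732 kg*m^2


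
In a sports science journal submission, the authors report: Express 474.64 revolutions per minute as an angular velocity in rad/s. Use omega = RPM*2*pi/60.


omega = RPM * 2 * pi / 60
omega = 474.64 * 2 * 3.14159 / 60
omega = 2982.2511 / 60 = 49.7042 rad/s

49.7042 rad/s


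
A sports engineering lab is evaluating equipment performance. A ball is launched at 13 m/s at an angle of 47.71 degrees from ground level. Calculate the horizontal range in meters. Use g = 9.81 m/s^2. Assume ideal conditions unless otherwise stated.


R = v^2 * sin(2*theta) / g
Convert angle to radians: theta = 47.71 deg = 0.8327 rad
sin(2*theta) = sin(1.6654) = 0.9955
R = 13^2 * 0.9955 / 9.81
R = 169 * 0.9955 / 9.81 = 17.1503 m

17.1503 m


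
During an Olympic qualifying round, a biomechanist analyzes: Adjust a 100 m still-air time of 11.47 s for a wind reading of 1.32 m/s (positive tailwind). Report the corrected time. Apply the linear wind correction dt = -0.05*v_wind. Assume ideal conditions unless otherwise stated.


dt = -0.05 * v_wind = -0.05 * 1.32 = -0.066 s
t_corrected = t_still + dt = 11.47 + (-0.066)
t_corrected = 11.404 s

11.404 s


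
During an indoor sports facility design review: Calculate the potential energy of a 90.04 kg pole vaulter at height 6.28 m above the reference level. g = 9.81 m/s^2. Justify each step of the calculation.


PE = m * g * h
PE = 90.04 * 9.81 * 6.28
PE = 883.2924 * 6.28 = 5547.0763 J

5547.0763 J


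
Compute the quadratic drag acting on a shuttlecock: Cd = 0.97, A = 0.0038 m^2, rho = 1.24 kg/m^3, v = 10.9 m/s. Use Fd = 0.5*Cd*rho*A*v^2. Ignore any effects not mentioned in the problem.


Fd = 0.5 * Cd * rho * A * v^2
Fd = 0.5 * 0.97 * 1.24 * 0.0038 * 10.9^2
v^2 = 118.81
Fd = 0.5 * 0.97 * 1.24 * 0.0038 * 118.81 = 0.2715 N

0.2715 N


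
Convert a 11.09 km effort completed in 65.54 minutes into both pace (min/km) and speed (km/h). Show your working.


Pace = time / distance = 65.54 min / 11.09 km = 5.9098 min/km
Speed = distance / time_in_hours = 11.09 / 1.0923 hr
Speed = 10.1526 km/h

5.9098 min/km, 10.1526 km/h


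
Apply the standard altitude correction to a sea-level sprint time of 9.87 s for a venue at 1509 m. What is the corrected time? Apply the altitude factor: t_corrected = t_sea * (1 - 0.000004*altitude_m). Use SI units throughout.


Correction factor = 1 - 0.000004 * 1509 = 0.993964
t_corrected = t_sea * factor = 9.87 * 0.993964
t_corrected = 9.8104 s

9.8104 s


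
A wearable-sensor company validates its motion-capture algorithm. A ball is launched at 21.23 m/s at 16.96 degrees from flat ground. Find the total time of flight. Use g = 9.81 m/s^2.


T = 2*v*sin(theta)/g
sin(theta) = sin(16.96 deg) = 0.2917
T = 2*21.23*0.2917 / 9.81
T = 12.3858 / 9.81 = 1.2626 s

1.2626 s


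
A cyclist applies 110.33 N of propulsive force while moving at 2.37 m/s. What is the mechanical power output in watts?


P = F * v
P = 110.33 * 2.37
P = 261.4821 W

261.4821 W


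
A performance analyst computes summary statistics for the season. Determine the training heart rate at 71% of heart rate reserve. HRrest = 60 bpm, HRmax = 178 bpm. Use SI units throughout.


Target = HRrest + pct*(HRmax - HRrest)
Heart rate reserve = HRmax - HRrest = 178 - 60 = 118 bpm
Fraction = 71% = 0.71
Target = 60 + 0.71 * 118
Target = 60 + 83.78 = 143.78 bpm

143.78 bpm


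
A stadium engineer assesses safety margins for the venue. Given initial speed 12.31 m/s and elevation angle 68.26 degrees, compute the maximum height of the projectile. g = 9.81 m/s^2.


H = (v*sin(theta))^2 / (2*g)
vy = v*sin(theta) = 12.31 * sin(68.26 deg) = 11.4344 m/s
H = vy^2 / (2*g) = 130.7465 / (2*9.81)
H = 130.7465 / 19.62 = 6.6639 m

6.6639 m


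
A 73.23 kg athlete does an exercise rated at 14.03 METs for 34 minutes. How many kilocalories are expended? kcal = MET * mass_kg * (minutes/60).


kcal = MET * mass * time_hr
Convert time: 34 min = 0.5667 hr
kcal = 14.03 * 73.23 * 0.5667
kcal = 582.2029 kcal

582.2029 kcal


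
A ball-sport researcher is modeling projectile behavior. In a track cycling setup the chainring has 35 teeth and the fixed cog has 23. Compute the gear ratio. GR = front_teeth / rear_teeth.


GR = front_teeth / rear_teeth
GR = 35 / 23
GR = 1.5217

1.5217


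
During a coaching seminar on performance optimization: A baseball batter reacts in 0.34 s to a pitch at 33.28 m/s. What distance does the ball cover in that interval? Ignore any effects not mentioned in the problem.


d = v * t
d = 33.28 * 0.34
d = 11.3152 m

11.3152 m


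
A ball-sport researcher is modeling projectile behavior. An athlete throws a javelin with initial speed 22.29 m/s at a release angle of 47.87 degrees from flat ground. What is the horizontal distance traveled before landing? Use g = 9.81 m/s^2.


R = v^2 * sin(2*theta) / g
Convert angle to radians: theta = 47.87 deg = 0.8355 rad
sin(2*theta) = sin(1.671) = 0.995
R = 22.29^2 * 0.995 / 9.81
R = 496.8441 * 0.995 / 9.81 = 50.3928 m

50.3928 m


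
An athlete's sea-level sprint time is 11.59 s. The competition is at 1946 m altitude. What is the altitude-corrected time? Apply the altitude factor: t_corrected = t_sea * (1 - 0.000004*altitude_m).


Correction factor = 1 - 0.000004 * 1946 = 0.992216
t_corrected = t_sea * factor = 11.59 * 0.992216
t_corrected = 11.4998 s

11.4998 s


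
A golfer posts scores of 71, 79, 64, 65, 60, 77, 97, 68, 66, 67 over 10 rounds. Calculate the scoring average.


Average = sum / n
Sum = 714
Average = 714 / 10 = 71.4

71.4


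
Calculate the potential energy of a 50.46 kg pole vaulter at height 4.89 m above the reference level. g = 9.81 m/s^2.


PE = m * g * h
PE = 50.46 * 9.81 * 4.89
PE = 495.0126 * 4.89 = 2420.6116 J

2420.6116 J


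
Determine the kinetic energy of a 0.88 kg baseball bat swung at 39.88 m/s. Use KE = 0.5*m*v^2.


KE = 0.5 * m * v^2
KE = 0.5 * 0.88 * 39.88^2
KE = 0.5 * 0.88 * 1590.4144 = 699.7823 J

699.7823 J


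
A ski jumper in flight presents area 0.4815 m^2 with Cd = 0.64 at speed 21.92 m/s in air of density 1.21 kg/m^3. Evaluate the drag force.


Fd = 0.5 * Cd * rho * A * v^2
Fd = 0.5 * 0.64 * 1.21 * 0.4815 * 21.92^2
v^2 = 480.4864
Fd = 0.5 * 0.64 * 1.21 * 0.4815 * 480.4864 = 89.5803 N

89.5803 N


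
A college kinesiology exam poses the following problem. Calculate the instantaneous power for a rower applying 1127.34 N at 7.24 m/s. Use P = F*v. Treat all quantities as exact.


P = F * v
P = 1127.34 * 7.24
P = 8161.9416 W

8161.9416 W


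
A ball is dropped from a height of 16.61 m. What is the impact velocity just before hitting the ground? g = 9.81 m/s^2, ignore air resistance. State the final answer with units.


v = sqrt(2 * g * h)
v = sqrt(2 * 9.81 * 16.61)
v = sqrt(325.8882) = 18.0524 m/s

18.0524 m/s


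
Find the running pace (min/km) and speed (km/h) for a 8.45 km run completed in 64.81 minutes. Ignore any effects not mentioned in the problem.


Pace = time / distance = 64.81 min / 8.45 km = 7.6698 min/km
Speed = distance / time_in_hours = 8.45 / 1.0802 hr
Speed = 7.8229 km/h

7.6698 min/km, 7.8229 km/h


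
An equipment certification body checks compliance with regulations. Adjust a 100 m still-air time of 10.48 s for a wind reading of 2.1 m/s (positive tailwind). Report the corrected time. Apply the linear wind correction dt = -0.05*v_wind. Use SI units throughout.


dt = -0.05 * v_wind = -0.05 * 2.1 = -0.105 s
t_corrected = t_still + dt = 10.48 + (-0.105)
t_corrected = 10.375 s

10.375 s


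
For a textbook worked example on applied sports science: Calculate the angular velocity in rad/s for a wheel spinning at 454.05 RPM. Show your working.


omega = RPM * 2 * pi / 60
omega = 454.05 * 2 * 3.14159 / 60
omega = 2852.8803 / 60 = 47.548 rad/s

47.548 rad/s


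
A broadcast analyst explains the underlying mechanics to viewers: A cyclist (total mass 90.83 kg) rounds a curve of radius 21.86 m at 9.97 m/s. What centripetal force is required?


Fc = m * v^2 / r
v^2 = 9.97^2 = 99.4009
Fc = 90.83 * 99.4009 / 21.86
Fc = 9028.5837 / 21.86 = 413.0185 N

413.0185 N


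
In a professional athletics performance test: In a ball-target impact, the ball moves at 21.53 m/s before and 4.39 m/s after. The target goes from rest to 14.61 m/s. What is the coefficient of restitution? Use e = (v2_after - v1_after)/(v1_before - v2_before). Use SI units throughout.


e = (v2_after - v1_after) / (v1_before - v2_before)
Numerator = 14.61 - 4.39 = 10.22
Denominator = 21.53 - 0 = 21.53
e = 10.22 / 21.53 = 0.4747

0.4747


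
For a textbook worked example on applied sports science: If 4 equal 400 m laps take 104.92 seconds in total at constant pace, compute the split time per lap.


Split time = total_time / n_laps = 104.92 / 4
Split time = 26.23 s per lap

26.23 s


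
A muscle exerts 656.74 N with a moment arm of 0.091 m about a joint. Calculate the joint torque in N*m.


tau = F * d
tau = 656.74 * 0.091
tau = 59.7633 N*m

59.7633 N*m


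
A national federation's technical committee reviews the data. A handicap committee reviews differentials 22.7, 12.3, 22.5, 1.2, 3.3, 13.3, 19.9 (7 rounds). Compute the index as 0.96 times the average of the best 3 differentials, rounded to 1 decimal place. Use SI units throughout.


All differentials: 22.7, 12.3, 22.5, 1.2, 3.3, 13.3, 19.9
Sorted: 1.2, 3.3, 12.3, 13.3, 19.9, 22.5, 22.7
Best 3: 1.2, 3.3, 12.3
Average of best = 16.8 / 3 = 5.6
Raw index = 5.6 * 0.96 = 5.376
Handicap index = round(5.376, 1) = 5.4

5.4


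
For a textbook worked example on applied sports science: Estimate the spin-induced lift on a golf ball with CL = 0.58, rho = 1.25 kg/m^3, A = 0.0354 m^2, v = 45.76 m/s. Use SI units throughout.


FM = 0.5 * CL * rho * A * v^2
FM = 0.5 * 0.58 * 1.25 * 0.0354 * 45.76^2
v^2 = 2093.9776
FM = 0.5 * 0.58 * 1.25 * 0.0354 * 2093.9776 = 26.871 N

26.871 N


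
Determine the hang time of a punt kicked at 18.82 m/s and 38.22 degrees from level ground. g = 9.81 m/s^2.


T = 2*v*sin(theta)/g
sin(theta) = sin(38.22 deg) = 0.6187
T = 2*18.82*0.6187 / 9.81
T = 23.2872 / 9.81 = 2.3738 s

2.3738 s


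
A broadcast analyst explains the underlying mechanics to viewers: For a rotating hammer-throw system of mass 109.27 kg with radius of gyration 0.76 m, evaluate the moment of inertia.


I = m * k^2
I = 109.27 * 0.76^2
I = 109.27 * 0.5776 = 63.1144 kg*m^2

63.1144 kg*m^2


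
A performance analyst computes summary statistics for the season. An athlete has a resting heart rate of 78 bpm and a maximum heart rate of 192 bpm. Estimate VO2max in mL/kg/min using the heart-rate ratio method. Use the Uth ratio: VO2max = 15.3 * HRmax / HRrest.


VO2max = 15.3 * HRmax / HRrest
VO2max = 15.3 * 192 / 78
VO2max = 2937.6 / 78 = 37.6615 mL/kg/min

37.6615 mL/kg/min


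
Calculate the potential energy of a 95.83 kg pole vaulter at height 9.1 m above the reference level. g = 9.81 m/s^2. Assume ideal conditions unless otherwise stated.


PE = m * g * h
PE = 95.83 * 9.81 * 9.1
PE = 940.0923 * 9.1 = 8554.8399 J

8554.8399 J


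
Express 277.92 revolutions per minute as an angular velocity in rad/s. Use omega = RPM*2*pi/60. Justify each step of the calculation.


omega = RPM * 2 * pi / 60
omega = 277.92 * 2 * 3.14159 / 60
omega = 1746.2229 / 60 = 29.1037 rad/s

29.1037 rad/s


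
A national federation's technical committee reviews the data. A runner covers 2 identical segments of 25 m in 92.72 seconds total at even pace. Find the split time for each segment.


Split time = total_time / n_laps = 92.72 / 2
Split time = 46.36 s per lap

46.36 s


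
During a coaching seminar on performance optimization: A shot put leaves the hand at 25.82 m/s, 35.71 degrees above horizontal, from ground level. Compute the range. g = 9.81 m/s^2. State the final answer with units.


R = v^2 * sin(2*theta) / g
Convert angle to radians: theta = 35.71 deg = 0.6233 rad
sin(2*theta) = sin(1.2465) = 0.9479
R = 25.82^2 * 0.9479 / 9.81
R = 666.6724 * 0.9479 / 9.81 = 64.4164 m

64.4164 m


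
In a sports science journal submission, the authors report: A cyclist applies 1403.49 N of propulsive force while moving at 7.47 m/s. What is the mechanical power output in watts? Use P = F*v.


P = F * v
P = 1403.49 * 7.47
P = 10484.0703 W

10484.0703 W


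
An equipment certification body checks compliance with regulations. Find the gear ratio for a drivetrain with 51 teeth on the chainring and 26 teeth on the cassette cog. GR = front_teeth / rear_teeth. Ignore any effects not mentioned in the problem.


GR = front_teeth / rear_teeth
GR = 51 / 26
GR = 1.9615

1.9615


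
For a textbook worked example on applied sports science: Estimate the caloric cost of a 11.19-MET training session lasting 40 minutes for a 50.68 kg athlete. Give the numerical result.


kcal = MET * mass * time_hr
Convert time: 40 min = 0.6667 hr
kcal = 11.19 * 50.68 * 0.6667
kcal = 378.0728 kcal

378.0728 kcal


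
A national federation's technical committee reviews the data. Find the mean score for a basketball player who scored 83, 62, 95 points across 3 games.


Average = sum / n
Sum = 240
Average = 240 / 3 = 80

80


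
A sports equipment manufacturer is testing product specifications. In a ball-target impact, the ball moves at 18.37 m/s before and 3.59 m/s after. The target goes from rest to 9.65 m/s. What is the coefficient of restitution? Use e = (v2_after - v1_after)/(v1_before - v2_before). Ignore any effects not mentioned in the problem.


e = (v2_after - v1_after) / (v1_before - v2_before)
Numerator = 9.65 - 3.59 = 6.06
Denominator = 18.37 - 0 = 18.37
e = 6.06 / 18.37 = 0.3299

0.3299


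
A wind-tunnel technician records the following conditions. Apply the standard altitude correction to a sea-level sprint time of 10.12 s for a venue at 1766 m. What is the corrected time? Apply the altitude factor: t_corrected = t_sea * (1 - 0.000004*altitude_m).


Correction factor = 1 - 0.000004 * 1766 = 0.992936
t_corrected = t_sea * factor = 10.12 * 0.992936
t_corrected = 10.0485 s

10.0485 s


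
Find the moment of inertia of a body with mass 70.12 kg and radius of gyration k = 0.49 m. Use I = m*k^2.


I = m * k^2
I = 70.12 * 0.49^2
I = 70.12 * 0.2401 = 16.8358 kg*m^2

16.8358 kg*m^2


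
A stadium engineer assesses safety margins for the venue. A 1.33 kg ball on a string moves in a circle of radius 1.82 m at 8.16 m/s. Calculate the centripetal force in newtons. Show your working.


Fc = m * v^2 / r
v^2 = 8.16^2 = 66.5856
Fc = 1.33 * 66.5856 / 1.82
Fc = 88.5588 / 1.82 = 48.6587 N

48.6587 N


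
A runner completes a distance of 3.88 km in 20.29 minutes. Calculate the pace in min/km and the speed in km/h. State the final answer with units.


Pace = time / distance = 20.29 min / 3.88 km = 5.2294 min/km
Speed = distance / time_in_hours = 3.88 / 0.3382 hr
Speed = 11.4736 km/h

5.2294 min/km, 11.4736 km/h


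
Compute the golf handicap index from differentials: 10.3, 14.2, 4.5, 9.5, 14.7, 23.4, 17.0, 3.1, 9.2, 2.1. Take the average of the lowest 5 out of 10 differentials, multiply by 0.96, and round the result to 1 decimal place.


All differentials: 10.3, 14.2, 4.5, 9.5, 14.7, 23.4, 17.0, 3.1, 9.2, 2.1
Sorted: 2.1, 3.1, 4.5, 9.2, 9.5, 10.3, 14.2, 14.7, 17.0, 23.4
Best 5: 2.1, 3.1, 4.5, 9.2, 9.5
Average of best = 28.4 / 5 = 5.68
Raw index = 5.68 * 0.96 = 5.4528
Handicap index = round(5.4528, 1) = 5.5

5.5


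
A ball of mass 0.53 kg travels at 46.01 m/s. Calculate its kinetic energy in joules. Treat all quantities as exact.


KE = 0.5 * m * v^2
KE = 0.5 * 0.53 * 46.01^2
KE = 0.5 * 0.53 * 2116.9201 = 560.9838 J

560.9838 J


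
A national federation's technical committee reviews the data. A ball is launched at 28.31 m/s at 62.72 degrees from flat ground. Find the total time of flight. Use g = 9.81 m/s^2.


T = 2*v*sin(theta)/g
sin(theta) = sin(62.72 deg) = 0.8888
T = 2*28.31*0.8888 / 9.81
T = 50.3226 / 9.81 = 5.1297 s

5.1297 s


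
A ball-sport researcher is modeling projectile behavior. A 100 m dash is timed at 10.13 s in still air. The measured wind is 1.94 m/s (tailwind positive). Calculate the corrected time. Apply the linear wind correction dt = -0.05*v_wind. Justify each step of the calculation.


dt = -0.05 * v_wind = -0.05 * 1.94 = -0.097 s
t_corrected = t_still + dt = 10.13 + (-0.097)
t_corrected = 10.033 s

10.033 s


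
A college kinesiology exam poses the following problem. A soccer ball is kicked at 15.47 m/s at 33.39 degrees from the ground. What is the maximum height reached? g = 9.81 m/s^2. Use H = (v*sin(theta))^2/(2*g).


H = (v*sin(theta))^2 / (2*g)
vy = v*sin(theta) = 15.47 * sin(33.39 deg) = 8.5137 m/s
H = vy^2 / (2*g) = 72.4828 / (2*9.81)
H = 72.4828 / 19.62 = 3.6943 m

3.6943 m


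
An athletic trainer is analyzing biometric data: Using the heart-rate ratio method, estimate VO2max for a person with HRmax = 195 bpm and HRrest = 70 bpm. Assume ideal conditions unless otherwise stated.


VO2max = 15.3 * HRmax / HRrest
VO2max = 15.3 * 195 / 70
VO2max = 2983.5 / 70 = 42.6214 mL/kg/min

42.6214 mL/kg/min


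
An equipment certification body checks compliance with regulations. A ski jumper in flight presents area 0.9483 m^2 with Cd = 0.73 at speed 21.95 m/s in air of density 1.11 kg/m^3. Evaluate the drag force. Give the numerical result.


Fd = 0.5 * Cd * rho * A * v^2
Fd = 0.5 * 0.73 * 1.11 * 0.9483 * 21.95^2
v^2 = 481.8025
Fd = 0.5 * 0.73 * 1.11 * 0.9483 * 481.8025 = 185.1103 N

185.1103 N


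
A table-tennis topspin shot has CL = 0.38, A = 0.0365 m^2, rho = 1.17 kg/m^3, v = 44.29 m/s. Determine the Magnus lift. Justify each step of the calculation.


FM = 0.5 * CL * rho * A * v^2
FM = 0.5 * 0.38 * 1.17 * 0.0365 * 44.29^2
v^2 = 1961.6041
FM = 0.5 * 0.38 * 1.17 * 0.0365 * 1961.6041 = 15.9164 N

15.9164 N


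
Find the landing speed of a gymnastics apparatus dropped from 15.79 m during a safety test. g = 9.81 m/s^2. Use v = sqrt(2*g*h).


v = sqrt(2 * g * h)
v = sqrt(2 * 9.81 * 15.79)
v = sqrt(309.7998) = 17.6011 m/s

17.6011 m/s


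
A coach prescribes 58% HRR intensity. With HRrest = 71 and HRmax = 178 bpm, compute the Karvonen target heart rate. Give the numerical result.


Target = HRrest + pct*(HRmax - HRrest)
Heart rate reserve = HRmax - HRrest = 178 - 71 = 107 bpm
Fraction = 58% = 0.58
Target = 71 + 0.58 * 107
Target = 71 + 62.06 = 133.06 bpm

133.06 bpm


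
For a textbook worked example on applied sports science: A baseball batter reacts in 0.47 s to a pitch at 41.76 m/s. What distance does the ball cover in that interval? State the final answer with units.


d = v * t
d = 41.76 * 0.47
d = 19.6272 m

19.6272 m


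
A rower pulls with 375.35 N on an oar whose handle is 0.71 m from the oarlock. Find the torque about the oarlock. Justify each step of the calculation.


tau = F * d
tau = 375.35 * 0.71
tau = 266.4985 N*m

266.4985 N*m


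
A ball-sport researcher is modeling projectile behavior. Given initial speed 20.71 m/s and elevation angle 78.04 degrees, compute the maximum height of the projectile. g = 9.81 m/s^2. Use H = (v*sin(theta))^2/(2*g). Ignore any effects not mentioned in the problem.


H = (v*sin(theta))^2 / (2*g)
vy = v*sin(theta) = 20.71 * sin(78.04 deg) = 20.2604 m/s
H = vy^2 / (2*g) = 410.4853 / (2*9.81)
H = 410.4853 / 19.62 = 20.9218 m

20.9218 m


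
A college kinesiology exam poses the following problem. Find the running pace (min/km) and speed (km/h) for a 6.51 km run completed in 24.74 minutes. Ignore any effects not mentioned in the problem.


Pace = time / distance = 24.74 min / 6.51 km = 3.8003 min/km
Speed = distance / time_in_hours = 6.51 / 0.4123 hr
Speed = 15.7882 km/h

3.8003 min/km, 15.7882 km/h


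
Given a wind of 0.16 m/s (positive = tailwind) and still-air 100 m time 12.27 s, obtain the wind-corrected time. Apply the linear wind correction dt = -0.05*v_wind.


dt = -0.05 * v_wind = -0.05 * 0.16 = -0.008 s
t_corrected = t_still + dt = 12.27 + (-0.008)
t_corrected = 12.262 s

12.262 s


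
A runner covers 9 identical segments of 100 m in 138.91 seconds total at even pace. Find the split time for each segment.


Split time = total_time / n_laps = 138.91 / 9
Split time = 15.4344 s per lap

15.4344 s


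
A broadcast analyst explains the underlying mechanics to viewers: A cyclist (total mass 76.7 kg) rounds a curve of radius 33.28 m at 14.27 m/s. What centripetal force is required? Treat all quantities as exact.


Fc = m * v^2 / r
v^2 = 14.27^2 = 203.6329
Fc = 76.7 * 203.6329 / 33.28
Fc = 15618.6434 / 33.28 = 469.3102 N

469.3102 N


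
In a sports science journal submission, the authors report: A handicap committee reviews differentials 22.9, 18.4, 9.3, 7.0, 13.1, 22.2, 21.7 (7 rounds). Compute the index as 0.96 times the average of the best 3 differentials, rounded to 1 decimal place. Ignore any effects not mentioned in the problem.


All differentials: 22.9, 18.4, 9.3, 7.0, 13.1, 22.2, 21.7
Sorted: 7.0, 9.3, 13.1, 18.4, 21.7, 22.2, 22.9
Best 3: 7.0, 9.3, 13.1
Average of best = 29.4 / 3 = 9.8
Raw index = 9.8 * 0.96 = 9.408
Handicap index = round(9.408, 1) = 9.4

9.4


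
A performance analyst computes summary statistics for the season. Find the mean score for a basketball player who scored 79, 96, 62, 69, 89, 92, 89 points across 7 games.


Average = sum / n
Sum = 576
Average = 576 / 7 = 82.2857

82.2857


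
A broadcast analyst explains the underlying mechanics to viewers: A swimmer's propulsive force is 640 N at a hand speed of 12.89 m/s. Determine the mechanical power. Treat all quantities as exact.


P = F * v
P = 640 * 12.89
P = 8249.6 W

8249.6 W


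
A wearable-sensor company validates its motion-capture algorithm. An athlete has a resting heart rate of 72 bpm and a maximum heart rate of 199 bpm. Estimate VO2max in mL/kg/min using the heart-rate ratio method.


VO2max = 15.3 * HRmax / HRrest
VO2max = 15.3 * 199 / 72
VO2max = 3044.7 / 72 = 42.2875 mL/kg/min

42.2875 mL/kg/min


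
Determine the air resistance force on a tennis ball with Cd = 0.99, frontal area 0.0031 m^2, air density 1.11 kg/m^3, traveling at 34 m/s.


Fd = 0.5 * Cd * rho * A * v^2
Fd = 0.5 * 0.99 * 1.11 * 0.0031 * 34^2
v^2 = 1156
Fd = 0.5 * 0.99 * 1.11 * 0.0031 * 1156 = 1.969 N

1.969 N


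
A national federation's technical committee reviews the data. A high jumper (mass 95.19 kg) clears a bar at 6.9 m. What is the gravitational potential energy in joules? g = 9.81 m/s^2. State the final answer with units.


PE = m * g * h
PE = 95.19 * 9.81 * 6.9
PE = 933.8139 * 6.9 = 6443.3159 J

6443.3159 J


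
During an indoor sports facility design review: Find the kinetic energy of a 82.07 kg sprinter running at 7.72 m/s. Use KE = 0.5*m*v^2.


KE = 0.5 * m * v^2
KE = 0.5 * 82.07 * 7.72^2
KE = 0.5 * 82.07 * 59.5984 = 2445.6203 J

2445.6203 J


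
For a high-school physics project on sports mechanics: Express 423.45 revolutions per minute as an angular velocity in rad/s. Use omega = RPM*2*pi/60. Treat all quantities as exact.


omega = RPM * 2 * pi / 60
omega = 423.45 * 2 * 3.14159 / 60
omega = 2660.6148 / 60 = 44.3436 rad/s

44.3436 rad/s


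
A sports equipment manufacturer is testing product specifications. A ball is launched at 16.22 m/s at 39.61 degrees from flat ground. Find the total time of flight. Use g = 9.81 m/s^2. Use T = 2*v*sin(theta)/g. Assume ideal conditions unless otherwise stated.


T = 2*v*sin(theta)/g
sin(theta) = sin(39.61 deg) = 0.6376
T = 2*16.22*0.6376 / 9.81
T = 20.6824 / 9.81 = 2.1083 s

2.1083 s


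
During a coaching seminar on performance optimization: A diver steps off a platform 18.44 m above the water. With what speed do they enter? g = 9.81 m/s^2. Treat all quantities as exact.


v = sqrt(2 * g * h)
v = sqrt(2 * 9.81 * 18.44)
v = sqrt(361.7928) = 19.0209 m/s

19.0209 m/s


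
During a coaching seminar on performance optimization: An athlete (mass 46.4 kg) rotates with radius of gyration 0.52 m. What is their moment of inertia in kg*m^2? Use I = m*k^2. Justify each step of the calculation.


I = m * k^2
I = 46.4 * 0.52^2
I = 46.4 * 0.2704 = 12.5466 kg*m^2

12.5466 kg*m^2


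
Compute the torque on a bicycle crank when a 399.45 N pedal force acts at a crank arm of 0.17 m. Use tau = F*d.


tau = F * d
tau = 399.45 * 0.17
tau = 67.9065 N*m

67.9065 N*m


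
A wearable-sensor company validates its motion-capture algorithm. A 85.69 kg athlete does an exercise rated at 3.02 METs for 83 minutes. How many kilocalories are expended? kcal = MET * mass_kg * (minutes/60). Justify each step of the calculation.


kcal = MET * mass * time_hr
Convert time: 83 min = 1.3833 hr
kcal = 3.02 * 85.69 * 1.3833
kcal = 357.9843 kcal

357.9843 kcal


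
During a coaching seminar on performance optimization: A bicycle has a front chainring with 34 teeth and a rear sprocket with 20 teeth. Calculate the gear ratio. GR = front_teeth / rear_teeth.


GR = front_teeth / rear_teeth
GR = 34 / 20
GR = 1.7

1.7


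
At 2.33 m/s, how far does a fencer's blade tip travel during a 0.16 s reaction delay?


d = v * t
d = 2.33 * 0.16
d = 0.3728 m

0.3728 m


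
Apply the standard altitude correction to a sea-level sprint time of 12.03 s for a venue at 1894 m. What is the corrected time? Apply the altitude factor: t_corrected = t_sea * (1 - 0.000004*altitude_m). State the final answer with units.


Correction factor = 1 - 0.000004 * 1894 = 0.992424
t_corrected = t_sea * factor = 12.03 * 0.992424
t_corrected = 11.9389 s

11.9389 s


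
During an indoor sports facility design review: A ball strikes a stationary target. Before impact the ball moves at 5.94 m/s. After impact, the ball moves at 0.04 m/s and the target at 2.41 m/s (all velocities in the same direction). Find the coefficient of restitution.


e = (v2_after - v1_after) / (v1_before - v2_before)
Numerator = 2.41 - 0.04 = 2.37
Denominator = 5.94 - 0 = 5.94
e = 2.37 / 5.94 = 0.399

0.399


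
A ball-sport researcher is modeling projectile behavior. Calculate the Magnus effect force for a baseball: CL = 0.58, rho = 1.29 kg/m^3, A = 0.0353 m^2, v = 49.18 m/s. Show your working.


FM = 0.5 * CL * rho * A * v^2
FM = 0.5 * 0.58 * 1.29 * 0.0353 * 49.18^2
v^2 = 2418.6724
FM = 0.5 * 0.58 * 1.29 * 0.0353 * 2418.6724 = 31.9403 N

31.9403 N


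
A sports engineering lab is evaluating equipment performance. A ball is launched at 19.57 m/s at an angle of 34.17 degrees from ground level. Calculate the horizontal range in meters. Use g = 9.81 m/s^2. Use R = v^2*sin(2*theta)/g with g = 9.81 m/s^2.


R = v^2 * sin(2*theta) / g
Convert angle to radians: theta = 34.17 deg = 0.5964 rad
sin(2*theta) = sin(1.1928) = 0.9294
R = 19.57^2 * 0.9294 / 9.81
R = 382.9849 * 0.9294 / 9.81 = 36.2836 m

36.2836 m


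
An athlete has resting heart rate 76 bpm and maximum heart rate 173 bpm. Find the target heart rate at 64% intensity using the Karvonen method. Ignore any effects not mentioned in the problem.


Target = HRrest + pct*(HRmax - HRrest)
Heart rate reserve = HRmax - HRrest = 173 - 76 = 97 bpm
Fraction = 64% = 0.64
Target = 76 + 0.64 * 97
Target = 76 + 62.08 = 138.08 bpm

138.08 bpm


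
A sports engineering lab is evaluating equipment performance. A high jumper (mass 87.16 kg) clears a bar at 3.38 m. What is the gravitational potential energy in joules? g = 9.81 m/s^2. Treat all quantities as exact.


PE = m * g * h
PE = 87.16 * 9.81 * 3.38
PE = 855.0396 * 3.38 = 2890.0338 J

2890.0338 J


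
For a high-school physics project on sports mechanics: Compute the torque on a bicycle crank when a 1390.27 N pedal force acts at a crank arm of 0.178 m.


tau = F * d
tau = 1390.27 * 0.178
tau = 247.4681 N*m

247.4681 N*m


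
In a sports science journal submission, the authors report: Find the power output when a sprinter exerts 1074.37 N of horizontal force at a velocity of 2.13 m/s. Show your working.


P = F * v
P = 1074.37 * 2.13
P = 2288.4081 W

2288.4081 W


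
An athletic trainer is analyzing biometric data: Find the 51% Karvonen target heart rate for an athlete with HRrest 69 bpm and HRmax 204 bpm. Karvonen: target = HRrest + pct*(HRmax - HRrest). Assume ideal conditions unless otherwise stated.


Target = HRrest + pct*(HRmax - HRrest)
Heart rate reserve = HRmax - HRrest = 204 - 69 = 135 bpm
Fraction = 51% = 0.51
Target = 69 + 0.51 * 135
Target = 69 + 68.85 = 137.85 bpm

137.85 bpm


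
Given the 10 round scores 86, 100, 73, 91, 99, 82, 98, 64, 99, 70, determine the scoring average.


Average = sum / n
Sum = 862
Average = 862 / 10 = 86.2

86.2


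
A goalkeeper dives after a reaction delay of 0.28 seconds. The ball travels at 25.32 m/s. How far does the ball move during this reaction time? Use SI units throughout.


d = v * t
d = 25.32 * 0.28
d = 7.0896 m

7.0896 m


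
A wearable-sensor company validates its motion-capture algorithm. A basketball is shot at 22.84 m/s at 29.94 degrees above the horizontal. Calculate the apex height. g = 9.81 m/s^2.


H = (v*sin(theta))^2 / (2*g)
vy = v*sin(theta) = 22.84 * sin(29.94 deg) = 11.3993 m/s
H = vy^2 / (2*g) = 129.9436 / (2*9.81)
H = 129.9436 / 19.62 = 6.623 m

6.623 m


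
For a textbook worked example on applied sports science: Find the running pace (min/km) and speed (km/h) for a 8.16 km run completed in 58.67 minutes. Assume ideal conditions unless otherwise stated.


Pace = time / distance = 58.67 min / 8.16 km = 7.19 min/km
Speed = distance / time_in_hours = 8.16 / 0.9778 hr
Speed = 8.345 km/h

7.19 min/km, 8.345 km/h


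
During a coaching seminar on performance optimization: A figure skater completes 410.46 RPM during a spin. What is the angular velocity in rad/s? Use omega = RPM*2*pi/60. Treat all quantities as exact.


omega = RPM * 2 * pi / 60
omega = 410.46 * 2 * 3.14159 / 60
omega = 2578.9962 / 60 = 42.9833 rad/s

42.9833 rad/s


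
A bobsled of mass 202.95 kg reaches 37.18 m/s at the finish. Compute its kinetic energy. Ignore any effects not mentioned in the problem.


KE = 0.5 * m * v^2
KE = 0.5 * 202.95 * 37.18^2
KE = 0.5 * 202.95 * 1382.3524 = 140274.2098 J

140274.2098 J


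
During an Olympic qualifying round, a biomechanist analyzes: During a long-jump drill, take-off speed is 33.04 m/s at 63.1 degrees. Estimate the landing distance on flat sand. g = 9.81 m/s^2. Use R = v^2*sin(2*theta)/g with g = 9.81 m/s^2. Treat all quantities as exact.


R = v^2 * sin(2*theta) / g
Convert angle to radians: theta = 63.1 deg = 1.1013 rad
sin(2*theta) = sin(2.2026) = 0.807
R = 33.04^2 * 0.807 / 9.81
R = 1091.6416 * 0.807 / 9.81 = 89.7973 m

89.7973 m


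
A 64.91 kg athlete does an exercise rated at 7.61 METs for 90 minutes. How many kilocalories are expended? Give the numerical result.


kcal = MET * mass * time_hr
Convert time: 90 min = 1.5 hr
kcal = 7.61 * 64.91 * 1.5
kcal = 740.9477 kcal

740.9477 kcal


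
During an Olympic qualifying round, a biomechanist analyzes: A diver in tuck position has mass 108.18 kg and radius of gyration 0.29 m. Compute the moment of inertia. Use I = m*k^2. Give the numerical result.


I = m * k^2
I = 108.18 * 0.29^2
I = 108.18 * 0.0841 = 9.0979 kg*m^2

9.0979 kg*m^2


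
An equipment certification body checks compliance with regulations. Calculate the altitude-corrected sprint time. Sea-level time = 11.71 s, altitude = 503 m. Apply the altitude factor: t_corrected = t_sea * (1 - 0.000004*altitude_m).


Correction factor = 1 - 0.000004 * 503 = 0.997988
t_corrected = t_sea * factor = 11.71 * 0.997988
t_corrected = 11.6864 s

11.6864 s


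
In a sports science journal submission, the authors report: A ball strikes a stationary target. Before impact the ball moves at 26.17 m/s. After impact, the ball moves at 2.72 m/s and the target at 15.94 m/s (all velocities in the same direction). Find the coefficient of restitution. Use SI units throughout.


e = (v2_after - v1_after) / (v1_before - v2_before)
Numerator = 15.94 - 2.72 = 13.22
Denominator = 26.17 - 0 = 26.17
e = 13.22 / 26.17 = 0.5052

0.5052


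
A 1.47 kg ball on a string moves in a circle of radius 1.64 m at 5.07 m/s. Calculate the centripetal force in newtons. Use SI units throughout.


Fc = m * v^2 / r
v^2 = 5.07^2 = 25.7049
Fc = 1.47 * 25.7049 / 1.64
Fc = 37.7862 / 1.64 = 23.0404 N

23.0404 N


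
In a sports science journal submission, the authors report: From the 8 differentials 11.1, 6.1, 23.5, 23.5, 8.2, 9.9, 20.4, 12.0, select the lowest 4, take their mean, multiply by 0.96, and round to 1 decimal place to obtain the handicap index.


All differentials: 11.1, 6.1, 23.5, 23.5, 8.2, 9.9, 20.4, 12.0
Sorted: 6.1, 8.2, 9.9, 11.1, 12.0, 20.4, 23.5, 23.5
Best 4: 6.1, 8.2, 9.9, 11.1
Average of best = 35.3 / 4 = 8.825
Raw index = 8.825 * 0.96 = 8.472
Handicap index = round(8.472, 1) = 8.5

8.5


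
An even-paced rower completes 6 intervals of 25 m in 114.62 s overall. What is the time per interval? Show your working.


Split time = total_time / n_laps = 114.62 / 6
Split time = 19.1033 s per lap

19.1033 s


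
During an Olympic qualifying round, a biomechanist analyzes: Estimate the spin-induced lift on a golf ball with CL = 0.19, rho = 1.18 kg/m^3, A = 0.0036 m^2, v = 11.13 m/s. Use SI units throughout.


FM = 0.5 * CL * rho * A * v^2
FM = 0.5 * 0.19 * 1.18 * 0.0036 * 11.13^2
v^2 = 123.8769
FM = 0.5 * 0.19 * 1.18 * 0.0036 * 123.8769 = 0.05 N

0.05 N


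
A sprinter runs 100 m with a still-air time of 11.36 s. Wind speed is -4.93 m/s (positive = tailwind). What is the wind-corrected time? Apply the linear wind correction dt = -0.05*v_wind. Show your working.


dt = -0.05 * v_wind = -0.05 * -4.93 = 0.2465 s
t_corrected = t_still + dt = 11.36 + (0.2465)
t_corrected = 11.6065 s

11.6065 s


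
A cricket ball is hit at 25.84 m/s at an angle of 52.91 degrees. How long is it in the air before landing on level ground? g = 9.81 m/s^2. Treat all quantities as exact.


T = 2*v*sin(theta)/g
sin(theta) = sin(52.91 deg) = 0.7977
T = 2*25.84*0.7977 / 9.81
T = 41.2246 / 9.81 = 4.2023 s

4.2023 s


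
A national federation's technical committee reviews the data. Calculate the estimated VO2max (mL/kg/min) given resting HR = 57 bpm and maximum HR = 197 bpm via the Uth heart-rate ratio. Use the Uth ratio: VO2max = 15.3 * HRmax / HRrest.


VO2max = 15.3 * HRmax / HRrest
VO2max = 15.3 * 197 / 57
VO2max = 3014.1 / 57 = 52.8789 mL/kg/min

52.8789 mL/kg/min


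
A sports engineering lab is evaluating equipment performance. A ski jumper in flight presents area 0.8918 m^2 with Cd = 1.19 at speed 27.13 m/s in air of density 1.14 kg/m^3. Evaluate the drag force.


Fd = 0.5 * Cd * rho * A * v^2
Fd = 0.5 * 1.19 * 1.14 * 0.8918 * 27.13^2
v^2 = 736.0369
Fd = 0.5 * 1.19 * 1.14 * 0.8918 * 736.0369 = 445.2346 N

445.2346 N


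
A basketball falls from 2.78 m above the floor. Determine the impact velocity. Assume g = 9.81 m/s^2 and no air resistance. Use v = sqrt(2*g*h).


v = sqrt(2 * g * h)
v = sqrt(2 * 9.81 * 2.78)
v = sqrt(54.5436) = 7.3854 m/s

7.3854 m/s


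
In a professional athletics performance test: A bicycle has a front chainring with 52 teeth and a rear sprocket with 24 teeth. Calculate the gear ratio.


GR = front_teeth / rear_teeth
GR = 52 / 24
GR = 2.1667

2.1667


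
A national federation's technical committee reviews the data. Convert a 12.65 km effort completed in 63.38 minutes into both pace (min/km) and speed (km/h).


Pace = time / distance = 63.38 min / 12.65 km = 5.0103 min/km
Speed = distance / time_in_hours = 12.65 / 1.0563 hr
Speed = 11.9754 km/h

5.0103 min/km, 11.9754 km/h


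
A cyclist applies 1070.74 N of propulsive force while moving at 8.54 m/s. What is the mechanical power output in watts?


P = F * v
P = 1070.74 * 8.54
P = 9144.1196 W

9144.1196 W


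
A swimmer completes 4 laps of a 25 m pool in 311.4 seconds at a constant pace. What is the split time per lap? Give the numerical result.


Split time = total_time / n_laps = 311.4 / 4
Split time = 77.85 s per lap

77.85 s


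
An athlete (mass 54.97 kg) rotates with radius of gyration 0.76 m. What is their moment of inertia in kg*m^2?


I = m * k^2
I = 54.97 * 0.76^2
I = 54.97 * 0.5776 = 31.7507 kg*m^2

31.7507 kg*m^2


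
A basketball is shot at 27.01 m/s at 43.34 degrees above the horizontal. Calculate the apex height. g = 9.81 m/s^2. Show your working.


H = (v*sin(theta))^2 / (2*g)
vy = v*sin(theta) = 27.01 * sin(43.34 deg) = 18.5377 m/s
H = vy^2 / (2*g) = 343.6453 / (2*9.81)
H = 343.6453 / 19.62 = 17.5151 m

17.5151 m


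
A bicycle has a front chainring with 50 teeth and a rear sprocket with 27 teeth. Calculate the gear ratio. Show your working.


GR = front_teeth / rear_teeth
GR = 50 / 27
GR = 1.8519

1.8519
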